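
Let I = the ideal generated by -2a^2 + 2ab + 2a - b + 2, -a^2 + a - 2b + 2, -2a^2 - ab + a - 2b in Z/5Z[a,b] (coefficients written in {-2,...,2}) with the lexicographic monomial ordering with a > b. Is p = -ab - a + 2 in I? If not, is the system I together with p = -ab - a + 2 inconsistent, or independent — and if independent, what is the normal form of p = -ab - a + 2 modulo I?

-ab - a + 2 lies in I (it reduces to 0).

First compute the reduced Gröbner basis of I by Buchberger's algorithm.
f_1 = -2a^2 + 2ab + 2a - b + 2, LT = a^2.
f_2 = -a^2 + a - 2b + 2, LT = a^2.
f_3 = -2a^2 - ab + a - 2b, LT = a^2.

S(f_1,f_2): lcm = a^2. S = -ab + b + 1.
  leading term ab: no divisor's leading term divides it; move -ab to the remainder.
  leading term b: no divisor's leading term divides it; move b to the remainder.
  leading term 1: no divisor's leading term divides it; move 1 to the remainder.
  remainder -ab + b + 1 ≠ 0; add h_4 = -ab + b + 1 to the basis.

S(f_1,f_3): lcm = a^2. S = ab + 2a + 2b - 1.
  leading term ab: subtract (-1)·h_4 from ab + 2a + 2b - 1 → 2a - 2b
  leading term a: no divisor's leading term divides it; move 2a to the remainder.
  leading term b: no divisor's leading term divides it; move -2b to the remainder.
  remainder 2a - 2b ≠ 0; add h_5 = 2a - 2b to the basis.

S(f_1,h_4): lcm = a^2b. S = -ab^2 + a - 2b^2 - b.
  leading term ab^2: subtract (b)·h_4 from -ab^2 + a - 2b^2 - b → a + 2b^2 - 2b
  leading term a: subtract (-2)·h_5 from a + 2b^2 - 2b → 2b^2 - b
  leading term b^2: no divisor's leading term divides it; move 2b^2 to the remainder.
  leading term b: no divisor's leading term divides it; move -b to the remainder.
  remainder 2b^2 - b ≠ 0; add h_6 = 2b^2 - b to the basis.

S(f_3,h_4): lcm = a^2b. S = -2ab^2 - 2ab + a + b^2.
  leading term ab^2: subtract (2b)·h_4 from -2ab^2 - 2ab + a + b^2 → -2ab + a - b^2 - 2b
  leading term ab: subtract (2)·h_4 from -2ab + a - b^2 - 2b → a - b^2 + b - 2
  leading term a: subtract (-2)·h_5 from a - b^2 + b - 2 → -b^2 + 2b - 2
  leading term b^2: subtract (2)·h_6 from -b^2 + 2b - 2 → -b - 2
  leading term b: no divisor's leading term divides it; move -b to the remainder.
  leading term 1: no divisor's leading term divides it; move -2 to the remainder.
  remainder -b - 2 ≠ 0; add h_7 = -b - 2 to the basis.

The other S-polynomials (S(f_2,f_3), S(f_2,h_4), S(f_1,h_5), S(f_2,h_5), S(f_3,h_5), S(h_4,h_5), S(f_1,h_6), S(f_2,h_6), S(f_3,h_6), S(h_4,h_6), S(h_5,h_6), S(f_1,h_7), S(f_2,h_7), S(f_3,h_7), S(h_4,h_7), S(h_5,h_7), S(h_6,h_7)) all reduce to 0 modulo the current basis, so we have a Gröbner basis.
Inter-reduce: drop elements whose leading term is divisible by another's, tail-reduce, and make monic.
Reduced Gröbner basis: {a + 2, b + 2}.
Label its elements g_1 = a + 2, g_2 = b + 2.

Reduce p = -ab - a + 2 modulo G:
  leading term ab: subtract (-b)·g_1 from -ab - a + 2 → -a + 2b + 2
  leading term a: subtract (-1)·g_1 from -a + 2b + 2 → 2b - 1
  leading term b: subtract (2)·g_2 from 2b - 1 → 0
  normal form = 0.
Since the normal form is 0, p ∈ I.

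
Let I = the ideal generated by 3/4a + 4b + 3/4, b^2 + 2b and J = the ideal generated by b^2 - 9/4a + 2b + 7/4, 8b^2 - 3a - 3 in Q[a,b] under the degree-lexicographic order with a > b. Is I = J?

Equality of ideals is decidable: compute both reduced Gröbner bases (unique for the ordering) and check whether they agree.
Buchberger on the first generating set:
f_1 = 3/4a + 4b + 3/4, LT = a.
f_2 = b^2 + 2b, LT = b^2.

S(f_1,f_2): leading monomials are coprime, so the S-polynomial reduces to 0 (Buchberger's first criterion).
Every S-polynomial of the final basis reduces to 0, so we have a Gröbner basis.
Inter-reduce: drop elements whose leading term is divisible by another's, tail-reduce, and make monic.
Reduced Gröbner basis: {b^2 + 2b, a + 16/3b + 1}.

Buchberger on the second generating set:
h_1 = b^2 - 9/4a + 2b + 7/4, LT = b^2.
h_2 = 8b^2 - 3a - 3, LT = b^2.

S(h_1,h_2): lcm = b^2. S = -15/8a + 2b + 17/8.
  leading term a: no divisor's leading term divides it; move -15/8a to the remainder.
  leading term b: no divisor's leading term divides it; move 2b to the remainder.
  leading term 1: no divisor's leading term divides it; move 17/8 to the remainder.
  remainder -15/8a + 2b + 17/8 ≠ 0; add k_3 = -15/8a + 2b + 17/8 to the basis.

S(h_1,k_3): leading monomials are coprime, so the S-polynomial reduces to 0 (Buchberger's first criterion).
S(h_2,k_3): leading monomials are coprime, so the S-polynomial reduces to 0 (Buchberger's first criterion).
Every S-polynomial of the final basis reduces to 0, so we have a Gröbner basis.
Inter-reduce: drop elements whose leading term is divisible by another's, tail-reduce, and make monic.
Reduced Gröbner basis: {b^2 - 2/5b - 4/5, a - 16/15b - 17/15}.

These differ, so the ideals are not equal.

No, the ideals differ.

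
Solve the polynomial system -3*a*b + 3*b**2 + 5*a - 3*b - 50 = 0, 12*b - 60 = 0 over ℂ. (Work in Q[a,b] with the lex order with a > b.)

{(1, 5)}

Compute a lex Gröbner basis by Buchberger's algorithm.
f_1 = -3*a*b + 5*a + 3*b**2 - 3*b - 50, LT = a*b.
f_2 = 12*b - 60, LT = b.

S(f_1,f_2): lcm = a*b. S = 10/3*a - b**2 + b + 50/3.
  reduce S modulo (f_1, f_2):
  remainder 10/3*a - 10/3 ≠ 0; add h_3 = 10/3*a - 10/3 to the basis.

The other S-polynomials (S(f_1,h_3), S(f_2,h_3)) all reduce to 0 modulo the current basis, so we have a Gröbner basis.
Inter-reduce: drop elements whose leading term is divisible by another's, tail-reduce, and make monic.
Reduced Gröbner basis: {a - 1, b - 5}.

The lex basis is triangular: the last element involves only b. Solving b - 5 = 0 gives b ∈ {5}; substituting each value into the earlier elements determines the remaining variables.
  b = 5: the earlier basis element becomes a - 1 = 0, giving a = 1 — point (1, 5).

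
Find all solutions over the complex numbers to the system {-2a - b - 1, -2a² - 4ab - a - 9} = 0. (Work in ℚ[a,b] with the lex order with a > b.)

{(1, -3), (-3/2, 2)}

Compute a lex Gröbner basis by Buchberger's algorithm.
f_1 = -2a - b - 1, LT = a.
f_2 = -2a² - 4ab - a - 9, LT = a².

S(f_1,f_2): lcm = a². S = -3/2ab - 9/2.
  leading term ab: subtract (¾b)·f_1 from -3/2ab - 9/2 → ¾b² + ¾b - 9/2
  leading term b²: no divisor's leading term divides it; move ¾b² to the remainder.
  leading term b: no divisor's leading term divides it; move ¾b to the remainder.
  leading term 1: no divisor's leading term divides it; move -9/2 to the remainder.
  remainder ¾b² + ¾b - 9/2 ≠ 0; add h_3 = ¾b² + ¾b - 9/2 to the basis.

The other S-polynomials (S(f_1,h_3), S(f_2,h_3)) all reduce to 0 modulo the current basis, so we have a Gröbner basis.
Inter-reduce: drop elements whose leading term is divisible by another's, tail-reduce, and make monic.
Reduced Gröbner basis: {a + ½b + ½, b² + b - 6}.

A lex Gröbner basis eliminates variables successively. Here b² + b - 6 depends only on b, with roots {-3, 2}; lifting each root through the earlier basis elements recovers the full solutions.
  b = -3: the earlier basis element becomes a - 1 = 0, giving a = 1 — point (1, -3).
  b = 2: the earlier basis element becomes a + 3/2 = 0, giving a = -3/2 — point (-3/2, 2).
Check: every point annihilates each of the original generators.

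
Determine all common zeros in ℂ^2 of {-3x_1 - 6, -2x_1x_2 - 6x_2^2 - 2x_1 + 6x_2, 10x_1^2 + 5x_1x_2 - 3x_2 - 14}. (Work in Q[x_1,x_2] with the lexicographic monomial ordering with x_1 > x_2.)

Compute a lex Gröbner basis by Buchberger's algorithm.
f_1 = -3x_1 - 6, LT = x_1.
f_2 = -2x_1x_2 - 2x_1 - 6x_2^2 + 6x_2, LT = x_1x_2.
f_3 = 10x_1^2 + 5x_1x_2 - 3x_2 - 14, LT = x_1^2.

S(f_1,f_2): lcm = x_1x_2. S = -x_1 - 3x_2^2 + 5x_2.
  leading term x_1: subtract (1/3)·f_1 from -x_1 - 3x_2^2 + 5x_2 → -3x_2^2 + 5x_2 + 2
  leading term x_2^2: no divisor's leading term divides it; move -3x_2^2 to the remainder.
  leading term x_2: no divisor's leading term divides it; move 5x_2 to the remainder.
  leading term 1: no divisor's leading term divides it; move 2 to the remainder.
  remainder -3x_2^2 + 5x_2 + 2 ≠ 0; add h_4 = -3x_2^2 + 5x_2 + 2 to the basis.

S(f_1,f_3): lcm = x_1^2. S = -1/2x_1x_2 + 2x_1 + 3/10x_2 + 7/5.
  leading term x_1x_2: subtract (1/6x_2)·f_1 from -1/2x_1x_2 + 2x_1 + 3/10x_2 + 7/5 → 2x_1 + 13/10x_2 + 7/5
  leading term x_1: subtract (-2/3)·f_1 from 2x_1 + 13/10x_2 + 7/5 → 13/10x_2 - 13/5
  leading term x_2: no divisor's leading term divides it; move 13/10x_2 to the remainder.
  leading term 1: no divisor's leading term divides it; move -13/5 to the remainder.
  remainder 13/10x_2 - 13/5 ≠ 0; add h_5 = 13/10x_2 - 13/5 to the basis.

The other S-polynomials (S(f_2,f_3), S(f_1,h_4), S(f_2,h_4), S(f_3,h_4), S(f_1,h_5), S(f_2,h_5), S(f_3,h_5), S(h_4,h_5)) all reduce to 0 modulo the current basis, so we have a Gröbner basis.
Inter-reduce: drop elements whose leading term is divisible by another's, tail-reduce, and make monic.
Reduced Gröbner basis: {x_1 + 2, x_2 - 2}.

Elimination: the polynomial x_2 - 2 lies in the elimination ideal for x_2, so x_2 ∈ {2}. For each such x_2, the remaining basis elements (now univariate) give the rest of the solution.
  x_2 = 2: the earlier basis element becomes x_1 + 2 = 0, giving x_1 = -2 — point (-2, 2).
Substituting each solution back into the original system confirms all equations vanish.
This is the nonlinear analogue of row-reducing a linear system.

{(-2, 2)}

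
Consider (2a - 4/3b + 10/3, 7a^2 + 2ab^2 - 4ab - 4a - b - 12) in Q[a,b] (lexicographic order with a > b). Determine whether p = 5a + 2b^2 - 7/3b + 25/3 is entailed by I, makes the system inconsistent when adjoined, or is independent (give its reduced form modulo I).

Adjoining 5a + 2b^2 - 7/3b + 25/3 makes the ideal the whole ring: the system is inconsistent.

First compute the reduced Gröbner basis of I by Buchberger's algorithm.
f_1 = 2a - 4/3b + 10/3, LT = a.
f_2 = 7a^2 + 2ab^2 - 4ab - 4a - b - 12, LT = a^2.

S(f_1,f_2): lcm = a^2. S = -2/7ab^2 - 2/21ab + 47/21a + 1/7b + 12/7.
  leading term ab^2: subtract (-1/7b^2)·f_1 from -2/7ab^2 - 2/21ab + 47/21a + 1/7b + 12/7 → -2/21ab + 47/21a - 4/21b^3 + 10/21b^2 + 1/7b + 12/7
  leading term ab: subtract (-1/21b)·f_1 from -2/21ab + 47/21a - 4/21b^3 + 10/21b^2 + 1/7b + 12/7 → 47/21a - 4/21b^3 + 26/63b^2 + 19/63b + 12/7
  leading term a: subtract (47/42)·f_1 from 47/21a - 4/21b^3 + 26/63b^2 + 19/63b + 12/7 → -4/21b^3 + 26/63b^2 + 113/63b - 127/63
  leading term b^3: no divisor's leading term divides it; move -4/21b^3 to the remainder.
  leading term b^2: no divisor's leading term divides it; move 26/63b^2 to the remainder.
  leading term b: no divisor's leading term divides it; move 113/63b to the remainder.
  leading term 1: no divisor's leading term divides it; move -127/63 to the remainder.
  remainder -4/21b^3 + 26/63b^2 + 113/63b - 127/63 ≠ 0; add h_3 = -4/21b^3 + 26/63b^2 + 113/63b - 127/63 to the basis.

The other S-polynomials (S(f_1,h_3), S(f_2,h_3)) all reduce to 0 modulo the current basis, so we have a Gröbner basis.
Inter-reduce: drop elements whose leading term is divisible by another's, tail-reduce, and make monic.
Reduced Gröbner basis: {a - 2/3b + 5/3, b^3 - 13/6b^2 - 113/12b + 127/12}.
Label its elements g_1 = a - 2/3b + 5/3, g_2 = b^3 - 13/6b^2 - 113/12b + 127/12.

Reduce p = 5a + 2b^2 - 7/3b + 25/3 modulo G:
  leading term a: subtract (5)·g_1 from 5a + 2b^2 - 7/3b + 25/3 → 2b^2 + b
  leading term b^2: no divisor's leading term divides it; move 2b^2 to the remainder.
  leading term b: no divisor's leading term divides it; move b to the remainder.
  normal form = 2b^2 + b.
The normal form is nonzero, so p ∉ I. Since p minus its normal form lies in I, I + (p) = I + (r) where r = 2b^2 + b; decide whether this ideal is the whole ring.
Run Buchberger on G together with r (pairs among the g_i already reduce to 0 since G is a Gröbner basis):
g_1 = a - 2/3b + 5/3, LT = a.
g_2 = b^3 - 13/6b^2 - 113/12b + 127/12, LT = b^3.
r = 2b^2 + b, LT = b^2.

S(g_2,r): lcm = b^3. S = -8/3b^2 - 113/12b + 127/12.
  leading term b^2: subtract (-4/3)·r from -8/3b^2 - 113/12b + 127/12 → -97/12b + 127/12
  leading term b: no divisor's leading term divides it; move -97/12b to the remainder.
  leading term 1: no divisor's leading term divides it; move 127/12 to the remainder.
  remainder -97/12b + 127/12 ≠ 0; add m_4 = -97/12b + 127/12 to the basis.

S(g_2,m_4): lcm = b^3. S = -499/582b^2 - 113/12b + 127/12.
  leading term b^2: subtract (-499/1164)·r from -499/582b^2 - 113/12b + 127/12 → -5231/582b + 127/12
  leading term b: subtract (10462/9409)·m_4 from -5231/582b + 127/12 → -44577/37636
  leading term 1: no divisor's leading term divides it; move -44577/37636 to the remainder.
  remainder -44577/37636 ≠ 0; add m_5 = -44577/37636 to the basis.

The other S-polynomials (S(g_1,g_2), S(g_1,r), S(g_1,m_4), S(r,m_4), S(g_1,m_5), S(g_2,m_5), S(r,m_5), S(m_4,m_5)) all reduce to 0 modulo the current basis, so we have a Gröbner basis.
Inter-reduce: drop elements whose leading term is divisible by another's, tail-reduce, and make monic.
Reduced Gröbner basis: {1}.
The reduced Gröbner basis of I + (p) is {1}: the ideal is the whole ring, so the enlarged system has no common solution — adjoining p is inconsistent.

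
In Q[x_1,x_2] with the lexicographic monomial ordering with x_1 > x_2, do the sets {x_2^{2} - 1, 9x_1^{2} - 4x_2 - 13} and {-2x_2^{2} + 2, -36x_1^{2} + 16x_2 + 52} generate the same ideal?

Two ideals are equal iff their reduced Gröbner bases coincide (the reduced basis is unique for a fixed ordering).
Buchberger on the first generating set:
f_1 = x_2^{2} - 1, LT = x_2^{2}.
f_2 = 9x_1^{2} - 4x_2 - 13, LT = x_1^{2}.

S(f_1,f_2): leading monomials are coprime, so the S-polynomial reduces to 0 (Buchberger's first criterion).
Every S-polynomial of the final basis reduces to 0, so we have a Gröbner basis.
Inter-reduce: drop elements whose leading term is divisible by another's, tail-reduce, and make monic.
Reduced Gröbner basis: {x_1^{2} - \tfrac{4}{9}x_2 - \tfrac{13}{9}, x_2^{2} - 1}.

Buchberger on the second generating set:
h_1 = -2x_2^{2} + 2, LT = x_2^{2}.
h_2 = -36x_1^{2} + 16x_2 + 52, LT = x_1^{2}.

S(h_1,h_2): leading monomials are coprime, so the S-polynomial reduces to 0 (Buchberger's first criterion).
Every S-polynomial of the final basis reduces to 0, so we have a Gröbner basis.
Inter-reduce: drop elements whose leading term is divisible by another's, tail-reduce, and make monic.
Reduced Gröbner basis: {x_1^{2} - \tfrac{4}{9}x_2 - \tfrac{13}{9}, x_2^{2} - 1}.

Same reduced basis, so the two generating sets span the same ideal.

Yes, the ideals are equal.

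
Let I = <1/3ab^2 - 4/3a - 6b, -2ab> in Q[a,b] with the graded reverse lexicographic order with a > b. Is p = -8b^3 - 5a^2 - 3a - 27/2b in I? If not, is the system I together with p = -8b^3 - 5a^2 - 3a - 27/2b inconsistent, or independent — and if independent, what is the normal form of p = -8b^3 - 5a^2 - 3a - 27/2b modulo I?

First compute the reduced Gröbner basis of I by Buchberger's algorithm.
f_1 = 1/3ab^2 - 4/3a - 6b, LT = ab^2.
f_2 = -2ab, LT = ab.

S(f_1,f_2): lcm = ab^2. S = -4a - 18b.
  leading term a: no divisor's leading term divides it; move -4a to the remainder.
  leading term b: no divisor's leading term divides it; move -18b to the remainder.
  remainder -4a - 18b ≠ 0; add h_3 = -4a - 18b to the basis.

S(f_1,h_3): lcm = ab^2. S = -9/2b^3 - 4a - 18b.
  leading term b^3: no divisor's leading term divides it; move -9/2b^3 to the remainder.
  leading term a: subtract (1)·h_3 from -4a - 18b → 0
  remainder -9/2b^3 ≠ 0; add h_4 = -9/2b^3 to the basis.

S(f_2,h_3): lcm = ab. S = -9/2b^2.
  leading term b^2: no divisor's leading term divides it; move -9/2b^2 to the remainder.
  remainder -9/2b^2 ≠ 0; add h_5 = -9/2b^2 to the basis.

The other S-polynomials (S(f_1,h_4), S(f_2,h_4), S(h_3,h_4), S(f_1,h_5), S(f_2,h_5), S(h_3,h_5), S(h_4,h_5)) all reduce to 0 modulo the current basis, so we have a Gröbner basis.
Inter-reduce: drop elements whose leading term is divisible by another's, tail-reduce, and make monic.
Reduced Gröbner basis: {b^2, a + 9/2b}.
Label its elements g_1 = b^2, g_2 = a + 9/2b.

Reduce p = -8b^3 - 5a^2 - 3a - 27/2b modulo G:
  leading term b^3: subtract (-8b)·g_1 from -8b^3 - 5a^2 - 3a - 27/2b → -5a^2 - 3a - 27/2b
  leading term a^2: subtract (-5a)·g_2 from -5a^2 - 3a - 27/2b → 45/2ab - 3a - 27/2b
  leading term ab: subtract (45/2b)·g_2 from 45/2ab - 3a - 27/2b → -405/4b^2 - 3a - 27/2b
  leading term b^2: subtract (-405/4)·g_1 from -405/4b^2 - 3a - 27/2b → -3a - 27/2b
  leading term a: subtract (-3)·g_2 from -3a - 27/2b → 0
  normal form = 0.
Since the normal form is 0, p ∈ I.

-8b^3 - 5a^2 - 3a - 27/2b lies in I (it reduces to 0).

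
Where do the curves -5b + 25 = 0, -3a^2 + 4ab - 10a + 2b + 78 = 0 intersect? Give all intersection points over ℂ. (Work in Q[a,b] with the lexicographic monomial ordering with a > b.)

{(-4, 5), (22/3, 5)}

Compute a lex Gröbner basis by Buchberger's algorithm.
f_1 = -5b + 25, LT = b.
f_2 = -3a^2 + 4ab - 10a + 2b + 78, LT = a^2.

The S-polynomials (S(f_1,f_2)) all reduce to 0 modulo the current basis, so we have a Gröbner basis.
Inter-reduce: drop elements whose leading term is divisible by another's, tail-reduce, and make monic.
Reduced Gröbner basis: {a^2 - 10/3a - 88/3, b - 5}.

The lex basis is triangular: the last element involves only b. Solving b - 5 = 0 gives b ∈ {5}; substituting each value into the earlier elements determines the remaining variables.
  b = 5: the earlier basis element becomes a^2 - 10/3a - 88/3 = 0, giving a = -4, 22/3 — points (-4, 5), (22/3, 5).
Zero-dimensionality of the ideal guarantees finitely many solutions over ℂ.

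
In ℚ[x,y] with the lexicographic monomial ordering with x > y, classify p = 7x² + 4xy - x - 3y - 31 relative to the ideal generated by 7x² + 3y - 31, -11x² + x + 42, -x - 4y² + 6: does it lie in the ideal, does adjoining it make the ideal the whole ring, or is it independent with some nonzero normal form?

First compute the reduced Gröbner basis of I by Buchberger's algorithm.
f_1 = 7x² + 3y - 31, LT = x².
f_2 = -11x² + x + 42, LT = x².
f_3 = -x - 4y² + 6, LT = x.

S(f_1,f_2): lcm = x². S = 1/11x + 3/7y - 47/77.
  reduce S modulo (f_1, f_2, f_3):
  remainder -4/11y² + 3/7y - 5/77 ≠ 0; add h_4 = -4/11y² + 3/7y - 5/77 to the basis.

S(f_1,f_3): lcm = x². S = -4xy² + 6x + 3/7y - 31/7.
  reduce S modulo (f_1, f_2, f_3, h_4):
  remainder -50331/1372y + 50331/1372 ≠ 0; add h_5 = -50331/1372y + 50331/1372 to the basis.

The other S-polynomials (S(f_2,f_3), S(f_1,h_4), S(f_2,h_4), S(f_3,h_4), S(f_1,h_5), S(f_2,h_5), S(f_3,h_5), S(h_4,h_5)) all reduce to 0 modulo the current basis, so we have a Gröbner basis.
Inter-reduce: drop elements whose leading term is divisible by another's, tail-reduce, and make monic.
Reduced Gröbner basis: {x - 2, y - 1}.
Label its elements g_1 = x - 2, g_2 = y - 1.

Reduce p = 7x² + 4xy - x - 3y - 31 modulo G:
  leading term x²: subtract (7x)·g_1 from 7x² + 4xy - x - 3y - 31 → 4xy + 13x - 3y - 31
  leading term xy: subtract (4y)·g_1 from 4xy + 13x - 3y - 31 → 13x + 5y - 31
  leading term x: subtract (13)·g_1 from 13x + 5y - 31 → 5y - 5
  leading term y: subtract (5)·g_2 from 5y - 5 → 0
  normal form = 0.
Since the normal form is 0, p ∈ I.

7x² + 4xy - x - 3y - 31 lies in I (it reduces to 0).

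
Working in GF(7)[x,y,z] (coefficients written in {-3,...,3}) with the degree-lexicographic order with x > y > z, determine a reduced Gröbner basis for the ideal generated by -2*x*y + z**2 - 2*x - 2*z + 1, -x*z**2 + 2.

f_1 = -2*x*y + z**2 - 2*x - 2*z + 1, LT = x*y.
f_2 = -x*z**2 + 2, LT = x*z**2.

S(f_1,f_2): lcm = x*y*z**2. S = 3*z**4 + x*z**2 + z**3 + 3*z**2 + 2*y.
  leading term z**4: no divisor's leading term divides it; move 3*z**4 to the remainder.
  leading term x*z**2: subtract (-1)·f_2 from x*z**2 + z**3 + 3*z**2 + 2*y → z**3 + 3*z**2 + 2*y + 2
  leading term z**3: no divisor's leading term divides it; move z**3 to the remainder.
  leading term z**2: no divisor's leading term divides it; move 3*z**2 to the remainder.
  leading term y: no divisor's leading term divides it; move 2*y to the remainder.
  leading term 1: no divisor's leading term divides it; move 2 to the remainder.
  remainder 3*z**4 + z**3 + 3*z**2 + 2*y + 2 ≠ 0; add g_3 = 3*z**4 + z**3 + 3*z**2 + 2*y + 2 to the basis.

S(f_1,g_3): leading monomials are coprime, so the S-polynomial reduces to 0 (Buchberger's first criterion).
S(f_2,g_3): lcm = x*z**4. S = 2*x*z**3 - x*z**2 - 3*x*y - 2*z**2 - 3*x.
  leading term x*z**3: subtract (-2*z)·f_2 from 2*x*z**3 - x*z**2 - 3*x*y - 2*z**2 - 3*x → -x*z**2 - 3*x*y - 2*z**2 - 3*x - 3*z
  leading term x*z**2: subtract (1)·f_2 from -x*z**2 - 3*x*y - 2*z**2 - 3*x - 3*z → -3*x*y - 2*z**2 - 3*x - 3*z - 2
  leading term x*y: subtract (-2)·f_1 from -3*x*y - 2*z**2 - 3*x - 3*z - 2 → 0
  remainder 0.

Every S-polynomial of the final basis reduces to 0, so we have a Gröbner basis.

G = {z**4 - 2*z**3 + z**2 + 3*y + 3, x*z**2 - 2, x*y + 3*z**2 + x + z + 3}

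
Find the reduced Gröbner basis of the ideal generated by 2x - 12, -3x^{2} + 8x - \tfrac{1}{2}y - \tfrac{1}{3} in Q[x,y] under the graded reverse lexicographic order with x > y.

G = {x - 6, y + \tfrac{362}{3}}

f_1 = 2x - 12, LT = x.
f_2 = -3x^{2} + 8x - \tfrac{1}{2}y - \tfrac{1}{3}, LT = x^{2}.

S(f_1,f_2): lcm = x^{2}. S = -\tfrac{10}{3}x - \tfrac{1}{6}y - \tfrac{1}{9}.
  leading term x: subtract (-\tfrac{5}{3})·f_1 from -\tfrac{10}{3}x - \tfrac{1}{6}y - \tfrac{1}{9} → -\tfrac{1}{6}y - \tfrac{181}{9}
  leading term y: no divisor's leading term divides it; move -\tfrac{1}{6}y to the remainder.
  leading term 1: no divisor's leading term divides it; move -\tfrac{181}{9} to the remainder.
  remainder -\tfrac{1}{6}y - \tfrac{181}{9} ≠ 0; add g_3 = -\tfrac{1}{6}y - \tfrac{181}{9} to the basis.

The other S-polynomials (S(f_1,g_3), S(f_2,g_3)) all reduce to 0 modulo the current basis, so we have a Gröbner basis.
Inter-reduce: drop elements whose leading term is divisible by another's, tail-reduce, and make monic.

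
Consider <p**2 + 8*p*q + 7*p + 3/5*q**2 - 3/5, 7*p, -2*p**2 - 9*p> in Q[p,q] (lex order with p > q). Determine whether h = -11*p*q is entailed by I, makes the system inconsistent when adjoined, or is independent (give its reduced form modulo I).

-11*p*q lies in I (it reduces to 0).

First compute the reduced Gröbner basis of I by Buchberger's algorithm.
f_1 = p**2 + 8*p*q + 7*p + 3/5*q**2 - 3/5, LT = p**2.
f_2 = 7*p, LT = p.
f_3 = -2*p**2 - 9*p, LT = p**2.

S(f_1,f_2): lcm = p**2. S = 8*p*q + 7*p + 3/5*q**2 - 3/5.
  reduce S modulo (f_1, f_2, f_3):
  remainder 3/5*q**2 - 3/5 ≠ 0; add k_4 = 3/5*q**2 - 3/5 to the basis.

The other S-polynomials (S(f_1,f_3), S(f_2,f_3), S(f_1,k_4), S(f_2,k_4), S(f_3,k_4)) all reduce to 0 modulo the current basis, so we have a Gröbner basis.
Inter-reduce: drop elements whose leading term is divisible by another's, tail-reduce, and make monic.
Reduced Gröbner basis: {p, q**2 - 1}.
Label its elements g_1 = p, g_2 = q**2 - 1.

Reduce h = -11*p*q modulo G:
  leading term p*q: subtract (-11*q)·g_1 from -11*p*q → 0
  normal form = 0.
Since the normal form is 0, h ∈ I.

The remainder on division by a Gröbner basis is unique — it is the normal form.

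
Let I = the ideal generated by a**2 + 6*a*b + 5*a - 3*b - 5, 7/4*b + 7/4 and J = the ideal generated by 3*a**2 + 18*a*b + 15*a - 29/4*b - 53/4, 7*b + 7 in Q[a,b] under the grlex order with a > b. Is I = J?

Two ideals are equal iff their reduced Gröbner bases coincide (the reduced basis is unique for a fixed ordering).
Buchberger on the first generating set:
f_1 = a**2 + 6*a*b + 5*a - 3*b - 5, LT = a**2.
f_2 = 7/4*b + 7/4, LT = b.

S(f_1,f_2): leading monomials are coprime, so the S-polynomial reduces to 0 (Buchberger's first criterion).
Every S-polynomial of the final basis reduces to 0, so we have a Gröbner basis.
Inter-reduce: drop elements whose leading term is divisible by another's, tail-reduce, and make monic.
Reduced Gröbner basis: {a**2 - a - 2, b + 1}.

Buchberger on the second generating set:
h_1 = 3*a**2 + 18*a*b + 15*a - 29/4*b - 53/4, LT = a**2.
h_2 = 7*b + 7, LT = b.

S(h_1,h_2): leading monomials are coprime, so the S-polynomial reduces to 0 (Buchberger's first criterion).
Every S-polynomial of the final basis reduces to 0, so we have a Gröbner basis.
Inter-reduce: drop elements whose leading term is divisible by another's, tail-reduce, and make monic.
Reduced Gröbner basis: {a**2 - a - 2, b + 1}.

Same reduced basis, so the two generating sets span the same ideal.

Yes, the ideals are equal.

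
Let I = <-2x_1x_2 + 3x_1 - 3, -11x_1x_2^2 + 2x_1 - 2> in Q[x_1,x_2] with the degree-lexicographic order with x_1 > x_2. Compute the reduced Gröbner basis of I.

G = {x_2^2 - 4/33x_2, x_1 - 66/91x_2 - 1}

f_1 = -2x_1x_2 + 3x_1 - 3, LT = x_1x_2.
f_2 = -11x_1x_2^2 + 2x_1 - 2, LT = x_1x_2^2.

S(f_1,f_2): lcm = x_1x_2^2. S = -3/2x_1x_2 + 2/11x_1 + 3/2x_2 - 2/11.
  leading term x_1x_2: subtract (3/4)·f_1 from -3/2x_1x_2 + 2/11x_1 + 3/2x_2 - 2/11 → -91/44x_1 + 3/2x_2 + 91/44
  leading term x_1: no divisor's leading term divides it; move -91/44x_1 to the remainder.
  leading term x_2: no divisor's leading term divides it; move 3/2x_2 to the remainder.
  leading term 1: no divisor's leading term divides it; move 91/44 to the remainder.
  remainder -91/44x_1 + 3/2x_2 + 91/44 ≠ 0; add g_3 = -91/44x_1 + 3/2x_2 + 91/44 to the basis.

S(f_1,g_3): lcm = x_1x_2. S = 66/91x_2^2 - 3/2x_1 + x_2 + 3/2.
  leading term x_2^2: no divisor's leading term divides it; move 66/91x_2^2 to the remainder.
  leading term x_1: subtract (66/91)·g_3 from -3/2x_1 + x_2 + 3/2 → -8/91x_2
  leading term x_2: no divisor's leading term divides it; move -8/91x_2 to the remainder.
  remainder 66/91x_2^2 - 8/91x_2 ≠ 0; add g_4 = 66/91x_2^2 - 8/91x_2 to the basis.

S(f_2,g_3): lcm = x_1x_2^2. S = 66/91x_2^3 + x_2^2 - 2/11x_1 + 2/11.
  leading term x_2^3: subtract (x_2)·g_4 from 66/91x_2^3 + x_2^2 - 2/11x_1 + 2/11 → 99/91x_2^2 - 2/11x_1 + 2/11
  leading term x_2^2: subtract (3/2)·g_4 from 99/91x_2^2 - 2/11x_1 + 2/11 → -2/11x_1 + 12/91x_2 + 2/11
  leading term x_1: subtract (8/91)·g_3 from -2/11x_1 + 12/91x_2 + 2/11 → 0
  remainder 0.

S(f_1,g_4): lcm = x_1x_2^2. S = -91/66x_1x_2 + 3/2x_2.
  leading term x_1x_2: subtract (91/132)·f_1 from -91/66x_1x_2 + 3/2x_2 → -91/44x_1 + 3/2x_2 + 91/44
  leading term x_1: subtract (1)·g_3 from -91/44x_1 + 3/2x_2 + 91/44 → 0
  remainder 0.

S(f_2,g_4): lcm = x_1x_2^2. S = 4/33x_1x_2 - 2/11x_1 + 2/11.
  leading term x_1x_2: subtract (-2/33)·f_1 from 4/33x_1x_2 - 2/11x_1 + 2/11 → 0
  remainder 0.

S(g_3,g_4): leading monomials are coprime, so the S-polynomial reduces to 0 (Buchberger's first criterion).
Every S-polynomial of the final basis reduces to 0, so we have a Gröbner basis.
Inter-reduce: drop elements whose leading term is divisible by another's, tail-reduce, and make monic.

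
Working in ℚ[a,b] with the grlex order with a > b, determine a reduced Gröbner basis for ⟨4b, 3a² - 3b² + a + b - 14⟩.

G = {a² + ⅓a - 14/3, b}

f_1 = 4b, LT = b.
f_2 = 3a² - 3b² + a + b - 14, LT = a².

The S-polynomials (S(f_1,f_2)) all reduce to 0 modulo the current basis, so we have a Gröbner basis.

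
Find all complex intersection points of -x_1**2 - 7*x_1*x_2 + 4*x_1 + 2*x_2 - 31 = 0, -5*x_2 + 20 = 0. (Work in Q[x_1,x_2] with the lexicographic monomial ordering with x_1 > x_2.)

{(-23, 4), (-1, 4)}

Compute a lex Gröbner basis by Buchberger's algorithm.
f_1 = -x_1**2 - 7*x_1*x_2 + 4*x_1 + 2*x_2 - 31, LT = x_1**2.
f_2 = -5*x_2 + 20, LT = x_2.

The S-polynomials (S(f_1,f_2)) all reduce to 0 modulo the current basis, so we have a Gröbner basis.
Inter-reduce: drop elements whose leading term is divisible by another's, tail-reduce, and make monic.
Reduced Gröbner basis: {x_1**2 + 24*x_1 + 23, x_2 - 4}.

A lex Gröbner basis eliminates variables successively. Here x_2 - 4 depends only on x_2, with roots {4}; lifting each root through the earlier basis elements recovers the full solutions.
  x_2 = 4: the earlier basis element becomes x_1**2 + 24*x_1 + 23 = 0, giving x_1 = -23, -1 — points (-23, 4), (-1, 4).
Each listed point satisfies every original equation (direct substitution).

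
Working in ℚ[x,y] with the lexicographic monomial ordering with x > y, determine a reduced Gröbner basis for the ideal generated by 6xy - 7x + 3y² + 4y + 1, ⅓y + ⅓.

f_1 = 6xy - 7x + 3y² + 4y + 1, LT = xy.
f_2 = ⅓y + ⅓, LT = y.

S(f_1,f_2): lcm = xy. S = -13/6x + ½y² + ⅔y + ⅙.
  reduce S modulo (f_1, f_2):
  remainder -13/6x ≠ 0; add g_3 = -13/6x to the basis.

The other S-polynomials (S(f_1,g_3), S(f_2,g_3)) all reduce to 0 modulo the current basis, so we have a Gröbner basis.
Inter-reduce: drop elements whose leading term is divisible by another's, tail-reduce, and make monic.

G = {x, y + 1}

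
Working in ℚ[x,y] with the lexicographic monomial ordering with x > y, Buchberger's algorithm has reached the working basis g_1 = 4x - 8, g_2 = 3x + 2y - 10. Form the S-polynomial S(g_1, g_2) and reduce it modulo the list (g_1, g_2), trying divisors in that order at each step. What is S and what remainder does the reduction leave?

S(g_1, g_2) = -⅔y + 4/3; remainder on division = -⅔y + 4/3.

lcm(LM(g_1), LM(g_2)) = x.
S = (lcm/LT(g_1))·g_1 − (lcm/LT(g_2))·g_2 = -⅔y + 4/3.
Reduce S modulo (g_1, g_2) in that order:
  leading term y: no divisor's leading term divides it; move -⅔y to the remainder.
  leading term 1: no divisor's leading term divides it; move 4/3 to the remainder.
The remainder -⅔y + 4/3 is nonzero, so it would be added as the next basis element.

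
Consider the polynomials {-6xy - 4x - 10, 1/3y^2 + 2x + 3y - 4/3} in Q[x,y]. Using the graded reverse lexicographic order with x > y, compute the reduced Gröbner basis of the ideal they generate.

G = {x^2 - 43/27x - 5/18y - 125/54, xy + 2/3x + 5/3, y^2 + 6x + 9y - 4}

f_1 = -6xy - 4x - 10, LT = xy.
f_2 = 1/3y^2 + 2x + 3y - 4/3, LT = y^2.

S(f_1,f_2): lcm = xy^2. S = -6x^2 - 25/3xy + 4x + 5/3y.
  leading term x^2: no divisor's leading term divides it; move -6x^2 to the remainder.
  leading term xy: subtract (25/18)·f_1 from -25/3xy + 4x + 5/3y → 86/9x + 5/3y + 125/9
  leading term x: no divisor's leading term divides it; move 86/9x to the remainder.
  leading term y: no divisor's leading term divides it; move 5/3y to the remainder.
  leading term 1: no divisor's leading term divides it; move 125/9 to the remainder.
  remainder -6x^2 + 86/9x + 5/3y + 125/9 ≠ 0; add g_3 = -6x^2 + 86/9x + 5/3y + 125/9 to the basis.

S(f_1,g_3): lcm = x^2y. S = 2/3x^2 + 43/27xy + 5/18y^2 + 5/3x + 125/54y.
  leading term x^2: subtract (-1/9)·g_3 from 2/3x^2 + 43/27xy + 5/18y^2 + 5/3x + 125/54y → 43/27xy + 5/18y^2 + 221/81x + 5/2y + 125/81
  leading term xy: subtract (-43/162)·f_1 from 43/27xy + 5/18y^2 + 221/81x + 5/2y + 125/81 → 5/18y^2 + 5/3x + 5/2y - 10/9
  leading term y^2: subtract (5/6)·f_2 from 5/18y^2 + 5/3x + 5/2y - 10/9 → 0
  remainder 0.

S(f_2,g_3): leading monomials are coprime, so the S-polynomial reduces to 0 (Buchberger's first criterion).
Every S-polynomial of the final basis reduces to 0, so we have a Gröbner basis.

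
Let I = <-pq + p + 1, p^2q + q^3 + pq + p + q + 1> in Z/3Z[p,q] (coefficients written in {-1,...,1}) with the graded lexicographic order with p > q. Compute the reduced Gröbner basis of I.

f_1 = -pq + p + 1, LT = pq.
f_2 = p^2q + q^3 + pq + p + q + 1, LT = p^2q.

S(f_1,f_2): lcm = p^2q. S = -q^3 - p^2 - pq + p - q - 1.
  leading term q^3: no divisor's leading term divides it; move -q^3 to the remainder.
  leading term p^2: no divisor's leading term divides it; move -p^2 to the remainder.
  leading term pq: subtract (1)·f_1 from -pq + p - q - 1 → -q + 1
  leading term q: no divisor's leading term divides it; move -q to the remainder.
  leading term 1: no divisor's leading term divides it; move 1 to the remainder.
  remainder -q^3 - p^2 - q + 1 ≠ 0; add g_3 = -q^3 - p^2 - q + 1 to the basis.

S(f_1,g_3): lcm = pq^3. S = -p^3 - pq^2 - pq - q^2 + p.
  leading term p^3: no divisor's leading term divides it; move -p^3 to the remainder.
  leading term pq^2: subtract (q)·f_1 from -pq^2 - pq - q^2 + p → pq - q^2 + p - q
  leading term pq: subtract (-1)·f_1 from pq - q^2 + p - q → -q^2 - p - q + 1
  leading term q^2: no divisor's leading term divides it; move -q^2 to the remainder.
  leading term p: no divisor's leading term divides it; move -p to the remainder.
  leading term q: no divisor's leading term divides it; move -q to the remainder.
  leading term 1: no divisor's leading term divides it; move 1 to the remainder.
  remainder -p^3 - q^2 - p - q + 1 ≠ 0; add g_4 = -p^3 - q^2 - p - q + 1 to the basis.

S(f_2,g_3): lcm = p^2q^3. S = q^5 - p^4 + pq^3 - p^2q + pq^2 + q^3 + p^2 + q^2.
  leading term q^5: subtract (-q^2)·g_3 from q^5 - p^4 + pq^3 - p^2q + pq^2 + q^3 + p^2 + q^2 → -p^4 - p^2q^2 + pq^3 - p^2q + pq^2 + p^2 - q^2
  leading term p^4: subtract (p)·g_4 from -p^4 - p^2q^2 + pq^3 - p^2q + pq^2 + p^2 - q^2 → -p^2q^2 + pq^3 - p^2q - pq^2 - p^2 + pq - q^2 - p
  leading term p^2q^2: subtract (pq)·f_1 from -p^2q^2 + pq^3 - p^2q - pq^2 - p^2 + pq - q^2 - p → pq^3 + p^2q - pq^2 - p^2 - q^2 - p
  leading term pq^3: subtract (-q^2)·f_1 from pq^3 + p^2q - pq^2 - p^2 - q^2 - p → p^2q - p^2 - p
  leading term p^2q: subtract (-p)·f_1 from p^2q - p^2 - p → 0
  remainder 0.

S(f_1,g_4): lcm = p^3q. S = -p^3 - q^3 - p^2 - pq - q^2 + q.
  leading term p^3: subtract (1)·g_4 from -p^3 - q^3 - p^2 - pq - q^2 + q → -q^3 - p^2 - pq + p - q - 1
  leading term q^3: subtract (1)·g_3 from -q^3 - p^2 - pq + p - q - 1 → -pq + p + 1
  leading term pq: subtract (1)·f_1 from -pq + p + 1 → 0
  remainder 0.

S(f_2,g_4): lcm = p^3q. S = pq^3 + p^2q - q^3 + p^2 - q^2 + p + q.
  leading term pq^3: subtract (-q^2)·f_1 from pq^3 + p^2q - q^3 + p^2 - q^2 + p + q → p^2q + pq^2 - q^3 + p^2 + p + q
  leading term p^2q: subtract (-p)·f_1 from p^2q + pq^2 - q^3 + p^2 + p + q → pq^2 - q^3 - p^2 - p + q
  leading term pq^2: subtract (-q)·f_1 from pq^2 - q^3 - p^2 - p + q → -q^3 - p^2 + pq - p - q
  leading term q^3: subtract (1)·g_3 from -q^3 - p^2 + pq - p - q → pq - p - 1
  leading term pq: subtract (-1)·f_1 from pq - p - 1 → 0
  remainder 0.

S(g_3,g_4): leading monomials are coprime, so the S-polynomial reduces to 0 (Buchberger's first criterion).
Every S-polynomial of the final basis reduces to 0, so we have a Gröbner basis.
Inter-reduce: drop elements whose leading term is divisible by another's, tail-reduce, and make monic.

G = {p^3 + q^2 + p + q - 1, q^3 + p^2 + q - 1, pq - p - 1}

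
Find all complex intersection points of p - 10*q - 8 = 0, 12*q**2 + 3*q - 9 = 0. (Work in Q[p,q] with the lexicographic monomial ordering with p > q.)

Compute a lex Gröbner basis by Buchberger's algorithm.
f_1 = p - 10*q - 8, LT = p.
f_2 = 12*q**2 + 3*q - 9, LT = q**2.

The S-polynomials (S(f_1,f_2)) all reduce to 0 modulo the current basis, so we have a Gröbner basis.
Inter-reduce: drop elements whose leading term is divisible by another's, tail-reduce, and make monic.
Reduced Gröbner basis: {p - 10*q - 8, q**2 + 1/4*q - 3/4}.

A lex Gröbner basis eliminates variables successively. Here q**2 + 1/4*q - 3/4 depends only on q, with roots {-1, 3/4}; lifting each root through the earlier basis elements recovers the full solutions.
  q = -1: the earlier basis element becomes p + 2 = 0, giving p = -2 — point (-2, -1).
  q = 3/4: the earlier basis element becomes p - 31/2 = 0, giving p = 31/2 — point (31/2, 3/4).

{(-2, -1), (31/2, 3/4)}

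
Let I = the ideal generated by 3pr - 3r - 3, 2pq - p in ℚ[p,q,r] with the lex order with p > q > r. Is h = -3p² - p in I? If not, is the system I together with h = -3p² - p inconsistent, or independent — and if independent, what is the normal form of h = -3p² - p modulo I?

First compute the reduced Gröbner basis of I by Buchberger's algorithm.
f_1 = 3pr - 3r - 3, LT = pr.
f_2 = 2pq - p, LT = pq.

S(f_1,f_2): lcm = pqr. S = ½pr - qr - q.
  reduce S modulo (f_1, f_2):
  remainder -qr - q + ½r + ½ ≠ 0; add k_3 = -qr - q + ½r + ½ to the basis.

The other S-polynomials (S(f_1,k_3), S(f_2,k_3)) all reduce to 0 modulo the current basis, so we have a Gröbner basis.
Inter-reduce: drop elements whose leading term is divisible by another's, tail-reduce, and make monic.
Reduced Gröbner basis: {pq - ½p, pr - r - 1, qr + q - ½r - ½}.
Label its elements g_1 = pq - ½p, g_2 = pr - r - 1, g_3 = qr + q - ½r - ½.

Reduce h = -3p² - p modulo G:
  leading term p²: no divisor's leading term divides it; move -3p² to the remainder.
  leading term p: no divisor's leading term divides it; move -p to the remainder.
  normal form = -3p² - p.
The normal form is nonzero, so h ∉ I. Since h minus its normal form lies in I, I + (h) = I + (n) where n = -3p² - p; decide whether this ideal is the whole ring.
Run Buchberger on G together with n (pairs among the g_i already reduce to 0 since G is a Gröbner basis):
g_1 = pq - ½p, LT = pq.
g_2 = pr - r - 1, LT = pr.
g_3 = qr + q - ½r - ½, LT = qr.
n = -3p² - p, LT = p².

S(g_2,n): lcm = p²r. S = -4/3pr - p.
  reduce S modulo (g_1, g_2, g_3, n):
  remainder -p - 4/3r - 4/3 ≠ 0; add m_5 = -p - 4/3r - 4/3 to the basis.

S(g_2,m_5): lcm = pr. S = -4/3r² - 7/3r - 1.
  reduce S modulo (g_1, g_2, g_3, n, m_5):
  remainder -4/3r² - 7/3r - 1 ≠ 0; add m_6 = -4/3r² - 7/3r - 1 to the basis.

The other S-polynomials (S(g_1,g_2), S(g_1,g_3), S(g_1,n), S(g_2,g_3), S(g_3,n), S(g_1,m_5), S(g_3,m_5), S(n,m_5), S(g_1,m_6), S(g_2,m_6), S(g_3,m_6), S(n,m_6), S(m_5,m_6)) all reduce to 0 modulo the current basis, so we have a Gröbner basis.
Inter-reduce: drop elements whose leading term is divisible by another's, tail-reduce, and make monic.
Reduced Gröbner basis: {p + 4/3r + 4/3, qr + q - ½r - ½, r² + 7/4r + ¾}.
The reduced Gröbner basis of I + (h) is {p + 4/3r + 4/3, qr + q - ½r - ½, r² + 7/4r + ¾} ≠ {1}, a proper ideal, so the enlarged system stays consistent: h is independent of I, with normal form -3p² - p.

Ideal membership is decidable via reduction modulo a Gröbner basis.

-3p² - p is independent of I; its normal form modulo I is -3p² - p.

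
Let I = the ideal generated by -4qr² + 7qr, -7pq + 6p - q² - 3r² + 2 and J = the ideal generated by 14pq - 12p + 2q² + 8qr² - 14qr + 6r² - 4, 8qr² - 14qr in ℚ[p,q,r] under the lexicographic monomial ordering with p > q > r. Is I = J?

Equality of ideals is decidable: compute both reduced Gröbner bases (unique for the ordering) and check whether they agree.
Buchberger on the first generating set:
f_1 = -4qr² + 7qr, LT = qr².
f_2 = -7pq + 6p - q² - 3r² + 2, LT = pq.

S(f_1,f_2): lcm = pqr². S = -7/4pqr + 6/7pr² - 1/7q²r² - 3/7r⁴ + 2/7r².
  leading term pqr: subtract (¼r)·f_2 from -7/4pqr + 6/7pr² - 1/7q²r² - 3/7r⁴ + 2/7r² → 6/7pr² - 3/2pr - 1/7q²r² + ¼q²r - 3/7r⁴ + ¾r³ + 2/7r² - ½r
  leading term pr²: no divisor's leading term divides it; move 6/7pr² to the remainder.
  leading term pr: no divisor's leading term divides it; move -3/2pr to the remainder.
  leading term q²r²: subtract (1/28q)·f_1 from -1/7q²r² + ¼q²r - 3/7r⁴ + ¾r³ + 2/7r² - ½r → -3/7r⁴ + ¾r³ + 2/7r² - ½r
  leading term r⁴: no divisor's leading term divides it; move -3/7r⁴ to the remainder.
  leading term r³: no divisor's leading term divides it; move ¾r³ to the remainder.
  leading term r²: no divisor's leading term divides it; move 2/7r² to the remainder.
  leading term r: no divisor's leading term divides it; move -½r to the remainder.
  remainder 6/7pr² - 3/2pr - 3/7r⁴ + ¾r³ + 2/7r² - ½r ≠ 0; add g_3 = 6/7pr² - 3/2pr - 3/7r⁴ + ¾r³ + 2/7r² - ½r to the basis.

The other S-polynomials (S(f_1,g_3), S(f_2,g_3)) all reduce to 0 modulo the current basis, so we have a Gröbner basis.
Inter-reduce: drop elements whose leading term is divisible by another's, tail-reduce, and make monic.
Reduced Gröbner basis: {pq - 6/7p + 1/7q² + 3/7r² - 2/7, pr² - 7/4pr - ½r⁴ + ⅞r³ + ⅓r² - 7/12r, qr² - 7/4qr}.

Buchberger on the second generating set:
h_1 = 14pq - 12p + 2q² + 8qr² - 14qr + 6r² - 4, LT = pq.
h_2 = 8qr² - 14qr, LT = qr².

S(h_1,h_2): lcm = pqr². S = 7/4pqr - 6/7pr² + 1/7q²r² + 4/7qr⁴ - qr³ + 3/7r⁴ - 2/7r².
  leading term pqr: subtract (⅛r)·h_1 from 7/4pqr - 6/7pr² + 1/7q²r² + 4/7qr⁴ - qr³ + 3/7r⁴ - 2/7r² → -6/7pr² + 3/2pr + 1/7q²r² - ¼q²r + 4/7qr⁴ - 2qr³ + 7/4qr² + 3/7r⁴ - ¾r³ - 2/7r² + ½r
  leading term pr²: no divisor's leading term divides it; move -6/7pr² to the remainder.
  leading term pr: no divisor's leading term divides it; move 3/2pr to the remainder.
  leading term q²r²: subtract (1/56q)·h_2 from 1/7q²r² - ¼q²r + 4/7qr⁴ - 2qr³ + 7/4qr² + 3/7r⁴ - ¾r³ - 2/7r² + ½r → 4/7qr⁴ - 2qr³ + 7/4qr² + 3/7r⁴ - ¾r³ - 2/7r² + ½r
  leading term qr⁴: subtract (1/14r²)·h_2 from 4/7qr⁴ - 2qr³ + 7/4qr² + 3/7r⁴ - ¾r³ - 2/7r² + ½r → -qr³ + 7/4qr² + 3/7r⁴ - ¾r³ - 2/7r² + ½r
  leading term qr³: subtract (-⅛r)·h_2 from -qr³ + 7/4qr² + 3/7r⁴ - ¾r³ - 2/7r² + ½r → 3/7r⁴ - ¾r³ - 2/7r² + ½r
  leading term r⁴: no divisor's leading term divides it; move 3/7r⁴ to the remainder.
  leading term r³: no divisor's leading term divides it; move -¾r³ to the remainder.
  leading term r²: no divisor's leading term divides it; move -2/7r² to the remainder.
  leading term r: no divisor's leading term divides it; move ½r to the remainder.
  remainder -6/7pr² + 3/2pr + 3/7r⁴ - ¾r³ - 2/7r² + ½r ≠ 0; add k_3 = -6/7pr² + 3/2pr + 3/7r⁴ - ¾r³ - 2/7r² + ½r to the basis.

The other S-polynomials (S(h_1,k_3), S(h_2,k_3)) all reduce to 0 modulo the current basis, so we have a Gröbner basis.
Inter-reduce: drop elements whose leading term is divisible by another's, tail-reduce, and make monic.
Reduced Gröbner basis: {pq - 6/7p + 1/7q² + 3/7r² - 2/7, pr² - 7/4pr - ½r⁴ + ⅞r³ + ⅓r² - 7/12r, qr² - 7/4qr}.

Same reduced basis, so the two generating sets span the same ideal.
The choice of monomial ordering does not affect the verdict — as long as both bases are computed under the same ordering, their equality decides ideal equality.

Yes, the ideals are equal.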